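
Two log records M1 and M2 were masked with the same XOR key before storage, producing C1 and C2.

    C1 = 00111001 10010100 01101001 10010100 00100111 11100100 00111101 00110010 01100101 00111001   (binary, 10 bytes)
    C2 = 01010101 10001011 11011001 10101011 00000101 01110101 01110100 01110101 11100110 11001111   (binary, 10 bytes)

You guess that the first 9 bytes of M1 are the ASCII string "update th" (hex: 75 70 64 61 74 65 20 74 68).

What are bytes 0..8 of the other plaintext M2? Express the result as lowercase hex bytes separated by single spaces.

19 6f d4 5e 56 f4 69 33 eb

First, C1 ⊕ C2 = (M1 ⊕ K) ⊕ (M2 ⊕ K) = M1 ⊕ M2, so the key drops out. Then M2 = (M1 ⊕ M2) ⊕ M1 over the first 9 bytes.
byte 0: (39 xor 55) xor 75 = 6c xor 75 = 19
byte 1: (94 xor 8b) xor 70 = 1f xor 70 = 6f
byte 2: (69 xor d9) xor 64 = b0 xor 64 = d4
byte 3: (94 xor ab) xor 61 = 3f xor 61 = 5e
byte 4: (27 xor 05) xor 74 = 22 xor 74 = 56
byte 5: (e4 xor 75) xor 65 = 91 xor 65 = f4
byte 6: (3d xor 74) xor 20 = 49 xor 20 = 69
byte 7: (32 xor 75) xor 74 = 47 xor 74 = 33
byte 8: (65 xor e6) xor 68 = 83 xor 68 = eb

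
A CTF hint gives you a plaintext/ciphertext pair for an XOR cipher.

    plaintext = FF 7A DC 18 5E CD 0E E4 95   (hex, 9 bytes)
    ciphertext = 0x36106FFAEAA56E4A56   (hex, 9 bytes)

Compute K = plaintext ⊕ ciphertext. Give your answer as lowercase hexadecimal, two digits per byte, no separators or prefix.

c96ab3e2b46860aec3

Since ciphertext = plaintext ⊕ K, XORing both sides with plaintext gives K = plaintext ⊕ ciphertext.
ff xor 36 = c9
7a xor 10 = 6a
dc xor 6f = b3
18 xor fa = e2
5e xor ea = b4
cd xor a5 = 68
0e xor 6e = 60
e4 xor 4a = ae
95 xor 56 = c3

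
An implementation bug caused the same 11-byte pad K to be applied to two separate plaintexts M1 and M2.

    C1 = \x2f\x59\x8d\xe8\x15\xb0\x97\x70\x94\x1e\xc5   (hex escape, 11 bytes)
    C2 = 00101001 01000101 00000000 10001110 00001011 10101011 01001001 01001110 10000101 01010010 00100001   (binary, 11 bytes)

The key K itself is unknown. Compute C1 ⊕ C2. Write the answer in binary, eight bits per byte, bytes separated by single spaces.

00000110 00011100 10001101 01100110 00011110 00011011 11011110 00111110 00010001 01001100 11100100

C1 ⊕ C2 = (M1 ⊕ K) ⊕ (M2 ⊕ K) = M1 ⊕ M2 — the shared key cancels under XOR.
byte 0: 2f ^ 29 = 06
byte 1: 59 ^ 45 = 1c
byte 2: 8d ^ 00 = 8d
byte 3: e8 ^ 8e = 66
byte 4: 15 ^ 0b = 1e
byte 5: b0 ^ ab = 1b
byte 6: 97 ^ 49 = de
byte 7: 70 ^ 4e = 3e
byte 8: 94 ^ 85 = 11
byte 9: 1e ^ 52 = 4c
byte 10: c5 ^ 21 = e4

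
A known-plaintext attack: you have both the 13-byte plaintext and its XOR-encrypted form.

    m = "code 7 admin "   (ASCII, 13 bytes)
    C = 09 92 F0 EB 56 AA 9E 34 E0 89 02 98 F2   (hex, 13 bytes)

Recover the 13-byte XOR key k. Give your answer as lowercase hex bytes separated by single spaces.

6a fd 94 8e 76 9d be 55 84 e4 6b f6 d2

Since C = m ⊕ k, XORing both sides with m gives k = m ⊕ C.
63 XOR 09 = 6a
6f XOR 92 = fd
64 XOR f0 = 94
65 XOR eb = 8e
20 XOR 56 = 76
37 XOR aa = 9d
20 XOR 9e = be
61 XOR 34 = 55
64 XOR e0 = 84
6d XOR 89 = e4
69 XOR 02 = 6b
6e XOR 98 = f6
20 XOR f2 = d2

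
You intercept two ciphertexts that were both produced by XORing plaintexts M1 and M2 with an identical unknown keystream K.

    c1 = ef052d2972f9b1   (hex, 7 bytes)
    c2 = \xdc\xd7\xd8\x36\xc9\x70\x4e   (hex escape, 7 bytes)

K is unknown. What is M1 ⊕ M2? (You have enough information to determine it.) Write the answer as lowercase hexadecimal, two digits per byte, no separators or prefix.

33d2f51fbb89ff

c1 ⊕ c2 = (M1 ⊕ K) ⊕ (M2 ⊕ K) = M1 ⊕ M2 — the shared key cancels under XOR.
byte 0: ef XOR dc = 33
byte 1: 05 XOR d7 = d2
byte 2: 2d XOR d8 = f5
byte 3: 29 XOR 36 = 1f
byte 4: 72 XOR c9 = bb
byte 5: f9 XOR 70 = 89
byte 6: b1 XOR 4e = ff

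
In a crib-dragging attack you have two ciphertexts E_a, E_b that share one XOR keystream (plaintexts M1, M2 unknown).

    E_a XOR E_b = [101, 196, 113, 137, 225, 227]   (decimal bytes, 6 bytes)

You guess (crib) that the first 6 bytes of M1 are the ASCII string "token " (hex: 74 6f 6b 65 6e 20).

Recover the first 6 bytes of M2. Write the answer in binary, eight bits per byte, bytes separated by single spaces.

Since E_a ⊕ E_b = M1 ⊕ M2, XORing with the guessed M1 bytes yields the corresponding M2 bytes: M2 = (E_a ⊕ E_b) ⊕ M1.
01100101 ⊕ 01110100 = 00010001
11000100 ⊕ 01101111 = 10101011
01110001 ⊕ 01101011 = 00011010
10001001 ⊕ 01100101 = 11101100
11100001 ⊕ 01101110 = 10001111
11100011 ⊕ 00100000 = 11000011

00010001 10101011 00011010 11101100 10001111 11000011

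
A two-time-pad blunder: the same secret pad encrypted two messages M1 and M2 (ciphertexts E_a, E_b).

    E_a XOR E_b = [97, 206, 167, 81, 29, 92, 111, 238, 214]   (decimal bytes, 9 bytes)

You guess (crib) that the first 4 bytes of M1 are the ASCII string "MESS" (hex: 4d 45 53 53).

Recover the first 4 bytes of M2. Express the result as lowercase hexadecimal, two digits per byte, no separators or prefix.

2c8bf402

Since E_a ⊕ E_b = M1 ⊕ M2, XORing with the guessed M1 bytes yields the corresponding M2 bytes: M2 = (E_a ⊕ E_b) ⊕ M1.
01100001 xor 01001101 = 00101100
11001110 xor 01000101 = 10001011
10100111 xor 01010011 = 11110100
01010001 xor 01010011 = 00000010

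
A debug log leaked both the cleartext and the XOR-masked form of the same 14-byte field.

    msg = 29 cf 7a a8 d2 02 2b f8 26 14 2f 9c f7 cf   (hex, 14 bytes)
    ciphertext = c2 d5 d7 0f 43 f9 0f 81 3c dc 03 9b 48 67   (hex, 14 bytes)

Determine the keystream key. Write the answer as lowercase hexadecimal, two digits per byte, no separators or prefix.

eb1aada791fb24791ac82c07bfa8

Since ciphertext = msg ⊕ key, XORing both sides with msg gives key = msg ⊕ ciphertext.
29 XOR c2 = eb
cf XOR d5 = 1a
7a XOR d7 = ad
a8 XOR 0f = a7
d2 XOR 43 = 91
02 XOR f9 = fb
2b XOR 0f = 24
f8 XOR 81 = 79
26 XOR 3c = 1a
14 XOR dc = c8
2f XOR 03 = 2c
9c XOR 9b = 07
f7 XOR 48 = bf
cf XOR 67 = a8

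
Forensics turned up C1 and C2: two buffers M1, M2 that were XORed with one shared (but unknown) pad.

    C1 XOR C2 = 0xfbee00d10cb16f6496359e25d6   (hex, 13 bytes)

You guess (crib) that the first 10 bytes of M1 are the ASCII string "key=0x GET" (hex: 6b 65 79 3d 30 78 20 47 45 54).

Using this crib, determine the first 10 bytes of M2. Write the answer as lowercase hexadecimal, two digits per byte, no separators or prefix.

908b79ec3cc94f23d361

Since C1 ⊕ C2 = M1 ⊕ M2, XORing with the guessed M1 bytes yields the corresponding M2 bytes: M2 = (C1 ⊕ C2) ⊕ M1.
fb XOR 6b = 90
ee XOR 65 = 8b
00 XOR 79 = 79
d1 XOR 3d = ec
0c XOR 30 = 3c
b1 XOR 78 = c9
6f XOR 20 = 4f
64 XOR 47 = 23
96 XOR 45 = d3
35 XOR 54 = 61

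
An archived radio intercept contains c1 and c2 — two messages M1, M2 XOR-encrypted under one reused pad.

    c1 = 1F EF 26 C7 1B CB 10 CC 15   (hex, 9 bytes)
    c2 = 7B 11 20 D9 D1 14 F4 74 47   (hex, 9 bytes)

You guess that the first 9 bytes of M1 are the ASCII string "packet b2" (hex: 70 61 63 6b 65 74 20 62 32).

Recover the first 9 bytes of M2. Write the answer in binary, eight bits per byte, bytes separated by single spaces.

00010100 10011111 01100101 01110101 10101111 10101011 11000100 11011010 01100000

First, c1 ⊕ c2 = (M1 ⊕ K) ⊕ (M2 ⊕ K) = M1 ⊕ M2, so the key drops out. Then M2 = (M1 ⊕ M2) ⊕ M1 over the first 9 bytes.
byte 0: (1f ⊕ 7b) ⊕ 70 = 64 ⊕ 70 = 14
byte 1: (ef ⊕ 11) ⊕ 61 = fe ⊕ 61 = 9f
byte 2: (26 ⊕ 20) ⊕ 63 = 06 ⊕ 63 = 65
byte 3: (c7 ⊕ d9) ⊕ 6b = 1e ⊕ 6b = 75
byte 4: (1b ⊕ d1) ⊕ 65 = ca ⊕ 65 = af
byte 5: (cb ⊕ 14) ⊕ 74 = df ⊕ 74 = ab
byte 6: (10 ⊕ f4) ⊕ 20 = e4 ⊕ 20 = c4
byte 7: (cc ⊕ 74) ⊕ 62 = b8 ⊕ 62 = da
byte 8: (15 ⊕ 47) ⊕ 32 = 52 ⊕ 32 = 60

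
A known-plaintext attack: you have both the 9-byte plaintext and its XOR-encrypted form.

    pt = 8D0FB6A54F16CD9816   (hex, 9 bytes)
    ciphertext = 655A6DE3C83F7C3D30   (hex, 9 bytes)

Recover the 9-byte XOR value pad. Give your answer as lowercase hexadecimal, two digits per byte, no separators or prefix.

e855db468729b1a526

Since ciphertext = pt ⊕ pad, XORing both sides with pt gives pad = pt ⊕ ciphertext.
10001101 ^ 01100101 = 11101000
00001111 ^ 01011010 = 01010101
10110110 ^ 01101101 = 11011011
10100101 ^ 11100011 = 01000110
01001111 ^ 11001000 = 10000111
00010110 ^ 00111111 = 00101001
11001101 ^ 01111100 = 10110001
10011000 ^ 00111101 = 10100101
00010110 ^ 00110000 = 00100110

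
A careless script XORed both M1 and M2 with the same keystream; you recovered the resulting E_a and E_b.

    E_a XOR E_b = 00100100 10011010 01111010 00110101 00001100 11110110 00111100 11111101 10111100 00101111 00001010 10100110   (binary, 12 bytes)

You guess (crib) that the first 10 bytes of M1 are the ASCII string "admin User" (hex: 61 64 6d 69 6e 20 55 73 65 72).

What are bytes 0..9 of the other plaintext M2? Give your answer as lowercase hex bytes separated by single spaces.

Since E_a ⊕ E_b = M1 ⊕ M2, XORing with the guessed M1 bytes yields the corresponding M2 bytes: M2 = (E_a ⊕ E_b) ⊕ M1.
byte 0: 24 xor 61 = 45
byte 1: 9a xor 64 = fe
byte 2: 7a xor 6d = 17
byte 3: 35 xor 69 = 5c
byte 4: 0c xor 6e = 62
byte 5: f6 xor 20 = d6
byte 6: 3c xor 55 = 69
byte 7: fd xor 73 = 8e
byte 8: bc xor 65 = d9
byte 9: 2f xor 72 = 5d

45 fe 17 5c 62 d6 69 8e d9 5d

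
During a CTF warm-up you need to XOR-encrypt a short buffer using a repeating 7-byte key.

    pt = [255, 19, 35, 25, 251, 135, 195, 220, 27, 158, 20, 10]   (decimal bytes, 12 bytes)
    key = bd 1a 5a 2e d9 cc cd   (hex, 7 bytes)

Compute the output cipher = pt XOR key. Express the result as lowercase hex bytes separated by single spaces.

42 09 79 37 22 4b 0e 61 01 c4 3a d3

The 7-byte key repeats, so the effective keystream is bd 1a 5a 2e d9 cc cd bd 1a 5a 2e d9.
byte 0: ff ^ bd = 42
byte 1: 13 ^ 1a = 09
byte 2: 23 ^ 5a = 79
byte 3: 19 ^ 2e = 37
byte 4: fb ^ d9 = 22
byte 5: 87 ^ cc = 4b
byte 6: c3 ^ cd = 0e
byte 7: dc ^ bd = 61
byte 8: 1b ^ 1a = 01
byte 9: 9e ^ 5a = c4
byte 10: 14 ^ 2e = 3a
byte 11: 0a ^ d9 = d3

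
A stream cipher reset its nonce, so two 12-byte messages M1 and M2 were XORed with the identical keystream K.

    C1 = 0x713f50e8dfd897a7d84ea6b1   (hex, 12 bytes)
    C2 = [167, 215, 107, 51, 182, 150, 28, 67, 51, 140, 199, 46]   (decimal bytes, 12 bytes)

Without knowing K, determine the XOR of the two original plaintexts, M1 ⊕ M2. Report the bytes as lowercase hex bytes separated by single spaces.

d6 e8 3b db 69 4e 8b e4 eb c2 61 9f

C1 ⊕ C2 = (M1 ⊕ K) ⊕ (M2 ⊕ K) = M1 ⊕ M2 — the shared key cancels under XOR.
71 ^ a7 = d6
3f ^ d7 = e8
50 ^ 6b = 3b
e8 ^ 33 = db
df ^ b6 = 69
d8 ^ 96 = 4e
97 ^ 1c = 8b
a7 ^ 43 = e4
d8 ^ 33 = eb
4e ^ 8c = c2
a6 ^ c7 = 61
b1 ^ 2e = 9f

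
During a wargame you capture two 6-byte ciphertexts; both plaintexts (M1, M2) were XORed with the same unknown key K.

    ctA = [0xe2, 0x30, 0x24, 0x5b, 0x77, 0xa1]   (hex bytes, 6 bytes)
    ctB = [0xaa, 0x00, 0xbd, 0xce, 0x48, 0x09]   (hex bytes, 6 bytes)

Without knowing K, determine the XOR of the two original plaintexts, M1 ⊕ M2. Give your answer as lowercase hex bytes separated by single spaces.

ctA ⊕ ctB = (M1 ⊕ K) ⊕ (M2 ⊕ K) = M1 ⊕ M2 — the shared key cancels under XOR.
e2 ^ aa = 48
30 ^ 00 = 30
24 ^ bd = 99
5b ^ ce = 95
77 ^ 48 = 3f
a1 ^ 09 = a8

48 30 99 95 3f a8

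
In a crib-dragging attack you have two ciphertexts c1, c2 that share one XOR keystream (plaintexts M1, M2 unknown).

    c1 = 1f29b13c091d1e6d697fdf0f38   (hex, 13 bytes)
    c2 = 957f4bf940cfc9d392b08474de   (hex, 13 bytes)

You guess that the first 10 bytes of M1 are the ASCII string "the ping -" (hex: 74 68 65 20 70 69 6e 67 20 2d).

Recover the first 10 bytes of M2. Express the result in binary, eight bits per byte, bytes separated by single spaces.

11111110 00111110 10011111 11100101 00111001 10111011 10111001 11011001 11011011 11100010

First, c1 ⊕ c2 = (M1 ⊕ K) ⊕ (M2 ⊕ K) = M1 ⊕ M2, so the key drops out. Then M2 = (M1 ⊕ M2) ⊕ M1 over the first 10 bytes.
byte 0: (1f ^ 95) ^ 74 = 8a ^ 74 = fe
byte 1: (29 ^ 7f) ^ 68 = 56 ^ 68 = 3e
byte 2: (b1 ^ 4b) ^ 65 = fa ^ 65 = 9f
byte 3: (3c ^ f9) ^ 20 = c5 ^ 20 = e5
byte 4: (09 ^ 40) ^ 70 = 49 ^ 70 = 39
byte 5: (1d ^ cf) ^ 69 = d2 ^ 69 = bb
byte 6: (1e ^ c9) ^ 6e = d7 ^ 6e = b9
byte 7: (6d ^ d3) ^ 67 = be ^ 67 = d9
byte 8: (69 ^ 92) ^ 20 = fb ^ 20 = db
byte 9: (7f ^ b0) ^ 2d = cf ^ 2d = e2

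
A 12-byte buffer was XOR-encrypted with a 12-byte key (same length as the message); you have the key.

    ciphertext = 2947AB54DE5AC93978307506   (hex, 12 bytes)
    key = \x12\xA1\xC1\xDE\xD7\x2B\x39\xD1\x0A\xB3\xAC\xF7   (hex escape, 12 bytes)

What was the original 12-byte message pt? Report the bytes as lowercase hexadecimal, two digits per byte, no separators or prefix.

3be66a8a0971f0e87283d9f1

byte 0: 29 XOR 12 = 3b
byte 1: 47 XOR a1 = e6
byte 2: ab XOR c1 = 6a
byte 3: 54 XOR de = 8a
byte 4: de XOR d7 = 09
byte 5: 5a XOR 2b = 71
byte 6: c9 XOR 39 = f0
byte 7: 39 XOR d1 = e8
byte 8: 78 XOR 0a = 72
byte 9: 30 XOR b3 = 83
byte 10: 75 XOR ac = d9
byte 11: 06 XOR f7 = f1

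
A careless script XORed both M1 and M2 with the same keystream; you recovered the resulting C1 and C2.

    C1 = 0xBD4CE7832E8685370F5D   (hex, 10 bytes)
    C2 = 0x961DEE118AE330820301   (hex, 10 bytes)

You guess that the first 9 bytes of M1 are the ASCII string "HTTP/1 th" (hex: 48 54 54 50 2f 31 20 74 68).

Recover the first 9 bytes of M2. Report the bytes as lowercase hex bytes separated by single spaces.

First, C1 ⊕ C2 = (M1 ⊕ K) ⊕ (M2 ⊕ K) = M1 ⊕ M2, so the key drops out. Then M2 = (M1 ⊕ M2) ⊕ M1 over the first 9 bytes.
byte 0: (bd ^ 96) ^ 48 = 2b ^ 48 = 63
byte 1: (4c ^ 1d) ^ 54 = 51 ^ 54 = 05
byte 2: (e7 ^ ee) ^ 54 = 09 ^ 54 = 5d
byte 3: (83 ^ 11) ^ 50 = 92 ^ 50 = c2
byte 4: (2e ^ 8a) ^ 2f = a4 ^ 2f = 8b
byte 5: (86 ^ e3) ^ 31 = 65 ^ 31 = 54
byte 6: (85 ^ 30) ^ 20 = b5 ^ 20 = 95
byte 7: (37 ^ 82) ^ 74 = b5 ^ 74 = c1
byte 8: (0f ^ 03) ^ 68 = 0c ^ 68 = 64

63 05 5d c2 8b 54 95 c1 64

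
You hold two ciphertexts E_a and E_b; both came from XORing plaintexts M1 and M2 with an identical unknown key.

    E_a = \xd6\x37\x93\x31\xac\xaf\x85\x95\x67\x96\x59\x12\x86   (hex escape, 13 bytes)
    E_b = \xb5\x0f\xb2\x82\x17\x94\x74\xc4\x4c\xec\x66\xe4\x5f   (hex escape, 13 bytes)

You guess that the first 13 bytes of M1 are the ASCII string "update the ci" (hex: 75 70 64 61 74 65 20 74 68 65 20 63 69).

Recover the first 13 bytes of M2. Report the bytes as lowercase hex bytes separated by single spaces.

First, E_a ⊕ E_b = (M1 ⊕ K) ⊕ (M2 ⊕ K) = M1 ⊕ M2, so the key drops out. Then M2 = (M1 ⊕ M2) ⊕ M1 over the first 13 bytes.
byte 0: (d6 XOR b5) XOR 75 = 63 XOR 75 = 16
byte 1: (37 XOR 0f) XOR 70 = 38 XOR 70 = 48
byte 2: (93 XOR b2) XOR 64 = 21 XOR 64 = 45
byte 3: (31 XOR 82) XOR 61 = b3 XOR 61 = d2
byte 4: (ac XOR 17) XOR 74 = bb XOR 74 = cf
byte 5: (af XOR 94) XOR 65 = 3b XOR 65 = 5e
byte 6: (85 XOR 74) XOR 20 = f1 XOR 20 = d1
byte 7: (95 XOR c4) XOR 74 = 51 XOR 74 = 25
byte 8: (67 XOR 4c) XOR 68 = 2b XOR 68 = 43
byte 9: (96 XOR ec) XOR 65 = 7a XOR 65 = 1f
byte 10: (59 XOR 66) XOR 20 = 3f XOR 20 = 1f
byte 11: (12 XOR e4) XOR 63 = f6 XOR 63 = 95
byte 12: (86 XOR 5f) XOR 69 = d9 XOR 69 = b0

16 48 45 d2 cf 5e d1 25 43 1f 1f 95 b0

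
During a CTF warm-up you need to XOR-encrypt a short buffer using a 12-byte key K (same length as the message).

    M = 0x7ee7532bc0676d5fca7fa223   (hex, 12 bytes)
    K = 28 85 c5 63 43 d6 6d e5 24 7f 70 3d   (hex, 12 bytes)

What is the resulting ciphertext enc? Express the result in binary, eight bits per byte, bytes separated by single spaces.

01010110 01100010 10010110 01001000 10000011 10110001 00000000 10111010 11101110 00000000 11010010 00011110

XOR is its own inverse, so applying the key byte-wise gives the result directly.
7e XOR 28 = 56
e7 XOR 85 = 62
53 XOR c5 = 96
2b XOR 63 = 48
c0 XOR 43 = 83
67 XOR d6 = b1
6d XOR 6d = 00
5f XOR e5 = ba
ca XOR 24 = ee
7f XOR 7f = 00
a2 XOR 70 = d2
23 XOR 3d = 1e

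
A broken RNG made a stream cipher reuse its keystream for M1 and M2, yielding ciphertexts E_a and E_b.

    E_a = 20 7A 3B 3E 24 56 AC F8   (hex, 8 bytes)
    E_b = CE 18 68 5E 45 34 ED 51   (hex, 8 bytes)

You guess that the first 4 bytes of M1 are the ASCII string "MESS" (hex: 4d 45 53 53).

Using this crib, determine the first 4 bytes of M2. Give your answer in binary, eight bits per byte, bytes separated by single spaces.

First, E_a ⊕ E_b = (M1 ⊕ K) ⊕ (M2 ⊕ K) = M1 ⊕ M2, so the key drops out. Then M2 = (M1 ⊕ M2) ⊕ M1 over the first 4 bytes.
byte 0: (20 ^ ce) ^ 4d = ee ^ 4d = a3
byte 1: (7a ^ 18) ^ 45 = 62 ^ 45 = 27
byte 2: (3b ^ 68) ^ 53 = 53 ^ 53 = 00
byte 3: (3e ^ 5e) ^ 53 = 60 ^ 53 = 33

10100011 00100111 00000000 00110011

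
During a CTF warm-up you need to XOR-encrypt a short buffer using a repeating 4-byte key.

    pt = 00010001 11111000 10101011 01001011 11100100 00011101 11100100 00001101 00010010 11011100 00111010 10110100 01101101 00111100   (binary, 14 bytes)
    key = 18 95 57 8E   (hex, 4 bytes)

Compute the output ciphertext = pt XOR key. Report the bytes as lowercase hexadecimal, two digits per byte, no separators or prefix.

The 4-byte key repeats, so the effective keystream is 18 95 57 8e 18 95 57 8e 18 95 57 8e 18 95.
byte 0: 11 XOR 18 = 09
byte 1: f8 XOR 95 = 6d
byte 2: ab XOR 57 = fc
byte 3: 4b XOR 8e = c5
byte 4: e4 XOR 18 = fc
byte 5: 1d XOR 95 = 88
byte 6: e4 XOR 57 = b3
byte 7: 0d XOR 8e = 83
byte 8: 12 XOR 18 = 0a
byte 9: dc XOR 95 = 49
byte 10: 3a XOR 57 = 6d
byte 11: b4 XOR 8e = 3a
byte 12: 6d XOR 18 = 75
byte 13: 3c XOR 95 = a9

096dfcc5fc88b3830a496d3a75a9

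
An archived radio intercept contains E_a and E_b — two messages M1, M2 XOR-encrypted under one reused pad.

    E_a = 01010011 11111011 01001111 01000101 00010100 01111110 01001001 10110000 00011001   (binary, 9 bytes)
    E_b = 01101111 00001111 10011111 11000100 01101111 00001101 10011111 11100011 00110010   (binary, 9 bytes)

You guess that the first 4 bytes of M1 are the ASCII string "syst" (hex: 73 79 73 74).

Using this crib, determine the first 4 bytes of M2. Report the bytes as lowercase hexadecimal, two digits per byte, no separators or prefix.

First, E_a ⊕ E_b = (M1 ⊕ K) ⊕ (M2 ⊕ K) = M1 ⊕ M2, so the key drops out. Then M2 = (M1 ⊕ M2) ⊕ M1 over the first 4 bytes.
byte 0: (53 XOR 6f) XOR 73 = 3c XOR 73 = 4f
byte 1: (fb XOR 0f) XOR 79 = f4 XOR 79 = 8d
byte 2: (4f XOR 9f) XOR 73 = d0 XOR 73 = a3
byte 3: (45 XOR c4) XOR 74 = 81 XOR 74 = f5

4f8da3f5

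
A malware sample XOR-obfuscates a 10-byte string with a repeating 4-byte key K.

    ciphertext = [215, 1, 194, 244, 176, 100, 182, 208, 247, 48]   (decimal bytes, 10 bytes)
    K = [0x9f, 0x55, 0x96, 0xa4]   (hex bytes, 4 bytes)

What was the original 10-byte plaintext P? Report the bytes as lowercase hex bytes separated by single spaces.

The 4-byte key repeats, so the effective keystream is 9f 55 96 a4 9f 55 96 a4 9f 55.
byte 0: d7 XOR 9f = 48
byte 1: 01 XOR 55 = 54
byte 2: c2 XOR 96 = 54
byte 3: f4 XOR a4 = 50
byte 4: b0 XOR 9f = 2f
byte 5: 64 XOR 55 = 31
byte 6: b6 XOR 96 = 20
byte 7: d0 XOR a4 = 74
byte 8: f7 XOR 9f = 68
byte 9: 30 XOR 55 = 65

48 54 54 50 2f 31 20 74 68 65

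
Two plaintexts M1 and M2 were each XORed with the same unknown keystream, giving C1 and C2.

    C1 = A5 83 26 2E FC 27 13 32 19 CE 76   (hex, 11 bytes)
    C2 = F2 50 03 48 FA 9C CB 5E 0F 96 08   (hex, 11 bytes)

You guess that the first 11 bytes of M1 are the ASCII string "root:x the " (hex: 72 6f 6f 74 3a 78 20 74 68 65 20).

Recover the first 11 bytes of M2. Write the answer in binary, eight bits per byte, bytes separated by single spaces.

First, C1 ⊕ C2 = (M1 ⊕ K) ⊕ (M2 ⊕ K) = M1 ⊕ M2, so the key drops out. Then M2 = (M1 ⊕ M2) ⊕ M1 over the first 11 bytes.
byte 0: (a5 ⊕ f2) ⊕ 72 = 57 ⊕ 72 = 25
byte 1: (83 ⊕ 50) ⊕ 6f = d3 ⊕ 6f = bc
byte 2: (26 ⊕ 03) ⊕ 6f = 25 ⊕ 6f = 4a
byte 3: (2e ⊕ 48) ⊕ 74 = 66 ⊕ 74 = 12
byte 4: (fc ⊕ fa) ⊕ 3a = 06 ⊕ 3a = 3c
byte 5: (27 ⊕ 9c) ⊕ 78 = bb ⊕ 78 = c3
byte 6: (13 ⊕ cb) ⊕ 20 = d8 ⊕ 20 = f8
byte 7: (32 ⊕ 5e) ⊕ 74 = 6c ⊕ 74 = 18
byte 8: (19 ⊕ 0f) ⊕ 68 = 16 ⊕ 68 = 7e
byte 9: (ce ⊕ 96) ⊕ 65 = 58 ⊕ 65 = 3d
byte 10: (76 ⊕ 08) ⊕ 20 = 7e ⊕ 20 = 5e

00100101 10111100 01001010 00010010 00111100 11000011 11111000 00011000 01111110 00111101 01011110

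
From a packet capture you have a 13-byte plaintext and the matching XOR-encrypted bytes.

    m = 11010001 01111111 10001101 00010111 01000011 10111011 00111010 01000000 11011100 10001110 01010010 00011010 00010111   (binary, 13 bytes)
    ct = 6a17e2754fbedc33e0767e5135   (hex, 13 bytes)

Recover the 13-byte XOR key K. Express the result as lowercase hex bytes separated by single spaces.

bb 68 6f 62 0c 05 e6 73 3c f8 2c 4b 22

Since ct = m ⊕ K, XORing both sides with m gives K = m ⊕ ct.
11010001 xor 01101010 = 10111011
01111111 xor 00010111 = 01101000
10001101 xor 11100010 = 01101111
00010111 xor 01110101 = 01100010
01000011 xor 01001111 = 00001100
10111011 xor 10111110 = 00000101
00111010 xor 11011100 = 11100110
01000000 xor 00110011 = 01110011
11011100 xor 11100000 = 00111100
10001110 xor 01110110 = 11111000
01010010 xor 01111110 = 00101100
00011010 xor 01010001 = 01001011
00010111 xor 00110101 = 00100010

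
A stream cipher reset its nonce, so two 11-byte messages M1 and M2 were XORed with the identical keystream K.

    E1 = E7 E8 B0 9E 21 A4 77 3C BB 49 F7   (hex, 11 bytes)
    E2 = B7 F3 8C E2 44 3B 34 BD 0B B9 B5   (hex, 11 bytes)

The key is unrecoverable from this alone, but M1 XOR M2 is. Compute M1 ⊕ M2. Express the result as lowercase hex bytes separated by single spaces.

50 1b 3c 7c 65 9f 43 81 b0 f0 42

E1 ⊕ E2 = (M1 ⊕ K) ⊕ (M2 ⊕ K) = M1 ⊕ M2 — the shared key cancels under XOR.
byte 0: 231 xor 183 =  80
byte 1: 232 xor 243 =  27
byte 2: 176 xor 140 =  60
byte 3: 158 xor 226 = 124
byte 4:  33 xor  68 = 101
byte 5: 164 xor  59 = 159
byte 6: 119 xor  52 =  67
byte 7:  60 xor 189 = 129
byte 8: 187 xor  11 = 176
byte 9:  73 xor 185 = 240
byte 10: 247 xor 181 =  66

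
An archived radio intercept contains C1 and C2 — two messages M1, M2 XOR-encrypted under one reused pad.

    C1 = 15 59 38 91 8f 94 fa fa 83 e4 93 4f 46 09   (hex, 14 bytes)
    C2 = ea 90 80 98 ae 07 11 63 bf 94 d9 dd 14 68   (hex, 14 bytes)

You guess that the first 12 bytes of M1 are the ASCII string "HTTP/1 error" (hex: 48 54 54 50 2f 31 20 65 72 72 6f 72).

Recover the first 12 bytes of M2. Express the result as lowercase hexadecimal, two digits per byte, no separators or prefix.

First, C1 ⊕ C2 = (M1 ⊕ K) ⊕ (M2 ⊕ K) = M1 ⊕ M2, so the key drops out. Then M2 = (M1 ⊕ M2) ⊕ M1 over the first 12 bytes.
byte 0: (15 ⊕ ea) ⊕ 48 = ff ⊕ 48 = b7
byte 1: (59 ⊕ 90) ⊕ 54 = c9 ⊕ 54 = 9d
byte 2: (38 ⊕ 80) ⊕ 54 = b8 ⊕ 54 = ec
byte 3: (91 ⊕ 98) ⊕ 50 = 09 ⊕ 50 = 59
byte 4: (8f ⊕ ae) ⊕ 2f = 21 ⊕ 2f = 0e
byte 5: (94 ⊕ 07) ⊕ 31 = 93 ⊕ 31 = a2
byte 6: (fa ⊕ 11) ⊕ 20 = eb ⊕ 20 = cb
byte 7: (fa ⊕ 63) ⊕ 65 = 99 ⊕ 65 = fc
byte 8: (83 ⊕ bf) ⊕ 72 = 3c ⊕ 72 = 4e
byte 9: (e4 ⊕ 94) ⊕ 72 = 70 ⊕ 72 = 02
byte 10: (93 ⊕ d9) ⊕ 6f = 4a ⊕ 6f = 25
byte 11: (4f ⊕ dd) ⊕ 72 = 92 ⊕ 72 = e0

b79dec590ea2cbfc4e0225e0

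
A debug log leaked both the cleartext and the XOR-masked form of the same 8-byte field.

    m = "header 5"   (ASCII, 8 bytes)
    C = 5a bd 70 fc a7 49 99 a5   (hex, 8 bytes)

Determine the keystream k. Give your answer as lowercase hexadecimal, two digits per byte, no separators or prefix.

32d81198c23bb990

Since C = m ⊕ k, XORing both sides with m gives k = m ⊕ C.
68 ^ 5a = 32
65 ^ bd = d8
61 ^ 70 = 11
64 ^ fc = 98
65 ^ a7 = c2
72 ^ 49 = 3b
20 ^ 99 = b9
35 ^ a5 = 90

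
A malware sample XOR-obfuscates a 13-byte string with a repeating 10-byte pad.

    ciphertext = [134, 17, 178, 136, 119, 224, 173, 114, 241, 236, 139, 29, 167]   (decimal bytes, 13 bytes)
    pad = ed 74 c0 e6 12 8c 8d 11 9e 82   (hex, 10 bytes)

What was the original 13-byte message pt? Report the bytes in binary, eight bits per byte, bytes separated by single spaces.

The 10-byte key repeats, so the effective keystream is ed 74 c0 e6 12 8c 8d 11 9e 82 ed 74 c0.
byte 0: 134 xor 237 = 107
byte 1:  17 xor 116 = 101
byte 2: 178 xor 192 = 114
byte 3: 136 xor 230 = 110
byte 4: 119 xor  18 = 101
byte 5: 224 xor 140 = 108
byte 6: 173 xor 141 =  32
byte 7: 114 xor  17 =  99
byte 8: 241 xor 158 = 111
byte 9: 236 xor 130 = 110
byte 10: 139 xor 237 = 102
byte 11:  29 xor 116 = 105
byte 12: 167 xor 192 = 103

01101011 01100101 01110010 01101110 01100101 01101100 00100000 01100011 01101111 01101110 01100110 01101001 01100111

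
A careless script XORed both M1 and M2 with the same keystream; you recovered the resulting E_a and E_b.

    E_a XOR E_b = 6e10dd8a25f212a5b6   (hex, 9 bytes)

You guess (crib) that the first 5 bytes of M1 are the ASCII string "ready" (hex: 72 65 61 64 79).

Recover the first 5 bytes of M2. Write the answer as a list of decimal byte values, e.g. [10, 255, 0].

[28, 117, 188, 238, 92]

Since E_a ⊕ E_b = M1 ⊕ M2, XORing with the guessed M1 bytes yields the corresponding M2 bytes: M2 = (E_a ⊕ E_b) ⊕ M1.
byte 0: 01101110 xor 01110010 = 00011100
byte 1: 00010000 xor 01100101 = 01110101
byte 2: 11011101 xor 01100001 = 10111100
byte 3: 10001010 xor 01100100 = 11101110
byte 4: 00100101 xor 01111001 = 01011100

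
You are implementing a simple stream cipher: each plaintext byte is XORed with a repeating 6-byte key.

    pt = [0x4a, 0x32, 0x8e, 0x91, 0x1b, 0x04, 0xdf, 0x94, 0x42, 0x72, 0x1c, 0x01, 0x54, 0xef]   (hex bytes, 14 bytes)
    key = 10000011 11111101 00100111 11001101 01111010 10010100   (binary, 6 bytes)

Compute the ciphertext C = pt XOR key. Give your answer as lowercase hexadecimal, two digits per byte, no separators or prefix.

The 6-byte key repeats, so the effective keystream is 83 fd 27 cd 7a 94 83 fd 27 cd 7a 94 83 fd.
byte 0: 4a ^ 83 = c9
byte 1: 32 ^ fd = cf
byte 2: 8e ^ 27 = a9
byte 3: 91 ^ cd = 5c
byte 4: 1b ^ 7a = 61
byte 5: 04 ^ 94 = 90
byte 6: df ^ 83 = 5c
byte 7: 94 ^ fd = 69
byte 8: 42 ^ 27 = 65
byte 9: 72 ^ cd = bf
byte 10: 1c ^ 7a = 66
byte 11: 01 ^ 94 = 95
byte 12: 54 ^ 83 = d7
byte 13: ef ^ fd = 12

c9cfa95c61905c6965bf6695d712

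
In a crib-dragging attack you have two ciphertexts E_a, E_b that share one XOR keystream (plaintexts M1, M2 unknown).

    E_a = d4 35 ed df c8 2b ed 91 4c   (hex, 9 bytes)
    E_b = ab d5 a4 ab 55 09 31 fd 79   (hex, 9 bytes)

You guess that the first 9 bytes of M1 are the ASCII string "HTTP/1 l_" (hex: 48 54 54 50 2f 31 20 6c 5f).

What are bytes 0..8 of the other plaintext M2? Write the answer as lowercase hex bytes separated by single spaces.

37 b4 1d 24 b2 13 fc 00 6a

First, E_a ⊕ E_b = (M1 ⊕ K) ⊕ (M2 ⊕ K) = M1 ⊕ M2, so the key drops out. Then M2 = (M1 ⊕ M2) ⊕ M1 over the first 9 bytes.
byte 0: (d4 XOR ab) XOR 48 = 7f XOR 48 = 37
byte 1: (35 XOR d5) XOR 54 = e0 XOR 54 = b4
byte 2: (ed XOR a4) XOR 54 = 49 XOR 54 = 1d
byte 3: (df XOR ab) XOR 50 = 74 XOR 50 = 24
byte 4: (c8 XOR 55) XOR 2f = 9d XOR 2f = b2
byte 5: (2b XOR 09) XOR 31 = 22 XOR 31 = 13
byte 6: (ed XOR 31) XOR 20 = dc XOR 20 = fc
byte 7: (91 XOR fd) XOR 6c = 6c XOR 6c = 00
byte 8: (4c XOR 79) XOR 5f = 35 XOR 5f = 6a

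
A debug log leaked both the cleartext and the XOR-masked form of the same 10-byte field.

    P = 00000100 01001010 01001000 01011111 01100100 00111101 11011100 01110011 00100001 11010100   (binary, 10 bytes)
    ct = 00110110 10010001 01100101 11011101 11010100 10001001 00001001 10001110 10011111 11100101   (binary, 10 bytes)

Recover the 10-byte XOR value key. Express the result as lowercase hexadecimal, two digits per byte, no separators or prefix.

32db2d82b0b4d5fdbe31

Since ct = P ⊕ key, XORing both sides with P gives key = P ⊕ ct.
04 ^ 36 = 32
4a ^ 91 = db
48 ^ 65 = 2d
5f ^ dd = 82
64 ^ d4 = b0
3d ^ 89 = b4
dc ^ 09 = d5
73 ^ 8e = fd
21 ^ 9f = be
d4 ^ e5 = 31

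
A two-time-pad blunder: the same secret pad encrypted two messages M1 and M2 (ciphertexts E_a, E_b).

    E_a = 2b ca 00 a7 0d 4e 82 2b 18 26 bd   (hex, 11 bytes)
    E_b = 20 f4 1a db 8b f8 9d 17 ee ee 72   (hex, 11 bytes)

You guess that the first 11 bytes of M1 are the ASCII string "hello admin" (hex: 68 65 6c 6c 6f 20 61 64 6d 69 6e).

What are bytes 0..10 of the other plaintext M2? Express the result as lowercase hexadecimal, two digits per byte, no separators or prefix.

First, E_a ⊕ E_b = (M1 ⊕ K) ⊕ (M2 ⊕ K) = M1 ⊕ M2, so the key drops out. Then M2 = (M1 ⊕ M2) ⊕ M1 over the first 11 bytes.
byte 0: (2b ⊕ 20) ⊕ 68 = 0b ⊕ 68 = 63
byte 1: (ca ⊕ f4) ⊕ 65 = 3e ⊕ 65 = 5b
byte 2: (00 ⊕ 1a) ⊕ 6c = 1a ⊕ 6c = 76
byte 3: (a7 ⊕ db) ⊕ 6c = 7c ⊕ 6c = 10
byte 4: (0d ⊕ 8b) ⊕ 6f = 86 ⊕ 6f = e9
byte 5: (4e ⊕ f8) ⊕ 20 = b6 ⊕ 20 = 96
byte 6: (82 ⊕ 9d) ⊕ 61 = 1f ⊕ 61 = 7e
byte 7: (2b ⊕ 17) ⊕ 64 = 3c ⊕ 64 = 58
byte 8: (18 ⊕ ee) ⊕ 6d = f6 ⊕ 6d = 9b
byte 9: (26 ⊕ ee) ⊕ 69 = c8 ⊕ 69 = a1
byte 10: (bd ⊕ 72) ⊕ 6e = cf ⊕ 6e = a1

635b7610e9967e589ba1a1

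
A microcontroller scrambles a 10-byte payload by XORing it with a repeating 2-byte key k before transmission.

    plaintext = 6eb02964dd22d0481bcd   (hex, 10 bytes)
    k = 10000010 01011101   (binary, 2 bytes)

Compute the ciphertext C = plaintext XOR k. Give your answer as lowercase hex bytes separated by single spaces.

ec ed ab 39 5f 7f 52 15 99 90

The 2-byte key repeats, so the effective keystream is 82 5d 82 5d 82 5d 82 5d 82 5d.
byte 0: 01101110 ^ 10000010 = 11101100
byte 1: 10110000 ^ 01011101 = 11101101
byte 2: 00101001 ^ 10000010 = 10101011
byte 3: 01100100 ^ 01011101 = 00111001
byte 4: 11011101 ^ 10000010 = 01011111
byte 5: 00100010 ^ 01011101 = 01111111
byte 6: 11010000 ^ 10000010 = 01010010
byte 7: 01001000 ^ 01011101 = 00010101
byte 8: 00011011 ^ 10000010 = 10011001
byte 9: 11001101 ^ 01011101 = 10010000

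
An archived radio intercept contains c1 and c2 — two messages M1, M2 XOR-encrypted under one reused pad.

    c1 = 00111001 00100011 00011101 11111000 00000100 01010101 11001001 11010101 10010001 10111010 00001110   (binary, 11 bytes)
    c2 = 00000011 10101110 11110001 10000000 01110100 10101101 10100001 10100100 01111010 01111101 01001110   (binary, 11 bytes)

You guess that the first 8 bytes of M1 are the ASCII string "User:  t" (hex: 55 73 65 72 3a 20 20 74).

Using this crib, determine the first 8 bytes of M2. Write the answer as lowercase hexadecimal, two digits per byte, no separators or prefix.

6ffe890a4ad84805

First, c1 ⊕ c2 = (M1 ⊕ K) ⊕ (M2 ⊕ K) = M1 ⊕ M2, so the key drops out. Then M2 = (M1 ⊕ M2) ⊕ M1 over the first 8 bytes.
byte 0: (39 ^ 03) ^ 55 = 3a ^ 55 = 6f
byte 1: (23 ^ ae) ^ 73 = 8d ^ 73 = fe
byte 2: (1d ^ f1) ^ 65 = ec ^ 65 = 89
byte 3: (f8 ^ 80) ^ 72 = 78 ^ 72 = 0a
byte 4: (04 ^ 74) ^ 3a = 70 ^ 3a = 4a
byte 5: (55 ^ ad) ^ 20 = f8 ^ 20 = d8
byte 6: (c9 ^ a1) ^ 20 = 68 ^ 20 = 48
byte 7: (d5 ^ a4) ^ 74 = 71 ^ 74 = 05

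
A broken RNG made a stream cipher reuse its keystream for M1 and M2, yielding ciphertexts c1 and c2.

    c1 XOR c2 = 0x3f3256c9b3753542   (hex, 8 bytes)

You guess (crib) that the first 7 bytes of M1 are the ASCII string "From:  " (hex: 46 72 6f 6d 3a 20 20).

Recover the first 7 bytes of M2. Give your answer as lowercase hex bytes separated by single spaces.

79 40 39 a4 89 55 15

Since c1 ⊕ c2 = M1 ⊕ M2, XORing with the guessed M1 bytes yields the corresponding M2 bytes: M2 = (c1 ⊕ c2) ⊕ M1.
3f ^ 46 = 79
32 ^ 72 = 40
56 ^ 6f = 39
c9 ^ 6d = a4
b3 ^ 3a = 89
75 ^ 20 = 55
35 ^ 20 = 15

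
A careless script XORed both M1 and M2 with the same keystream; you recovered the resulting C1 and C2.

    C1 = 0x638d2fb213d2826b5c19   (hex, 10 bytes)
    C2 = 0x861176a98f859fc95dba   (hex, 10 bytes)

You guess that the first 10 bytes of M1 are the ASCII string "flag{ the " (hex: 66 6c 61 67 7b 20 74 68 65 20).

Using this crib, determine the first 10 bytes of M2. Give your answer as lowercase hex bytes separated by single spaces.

83 f0 38 7c e7 77 69 ca 64 83

First, C1 ⊕ C2 = (M1 ⊕ K) ⊕ (M2 ⊕ K) = M1 ⊕ M2, so the key drops out. Then M2 = (M1 ⊕ M2) ⊕ M1 over the first 10 bytes.
byte 0: (63 ⊕ 86) ⊕ 66 = e5 ⊕ 66 = 83
byte 1: (8d ⊕ 11) ⊕ 6c = 9c ⊕ 6c = f0
byte 2: (2f ⊕ 76) ⊕ 61 = 59 ⊕ 61 = 38
byte 3: (b2 ⊕ a9) ⊕ 67 = 1b ⊕ 67 = 7c
byte 4: (13 ⊕ 8f) ⊕ 7b = 9c ⊕ 7b = e7
byte 5: (d2 ⊕ 85) ⊕ 20 = 57 ⊕ 20 = 77
byte 6: (82 ⊕ 9f) ⊕ 74 = 1d ⊕ 74 = 69
byte 7: (6b ⊕ c9) ⊕ 68 = a2 ⊕ 68 = ca
byte 8: (5c ⊕ 5d) ⊕ 65 = 01 ⊕ 65 = 64
byte 9: (19 ⊕ ba) ⊕ 20 = a3 ⊕ 20 = 83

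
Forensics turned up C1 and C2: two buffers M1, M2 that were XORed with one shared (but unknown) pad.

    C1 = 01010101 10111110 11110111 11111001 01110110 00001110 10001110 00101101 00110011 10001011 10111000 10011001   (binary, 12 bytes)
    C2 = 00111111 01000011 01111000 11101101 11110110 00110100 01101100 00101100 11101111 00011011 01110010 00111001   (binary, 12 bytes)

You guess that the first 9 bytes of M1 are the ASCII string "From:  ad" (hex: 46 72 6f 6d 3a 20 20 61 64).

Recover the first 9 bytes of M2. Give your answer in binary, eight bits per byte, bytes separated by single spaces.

00101100 10001111 11100000 01111001 10111010 00011010 11000010 01100000 10111000

First, C1 ⊕ C2 = (M1 ⊕ K) ⊕ (M2 ⊕ K) = M1 ⊕ M2, so the key drops out. Then M2 = (M1 ⊕ M2) ⊕ M1 over the first 9 bytes.
byte 0: (55 ^ 3f) ^ 46 = 6a ^ 46 = 2c
byte 1: (be ^ 43) ^ 72 = fd ^ 72 = 8f
byte 2: (f7 ^ 78) ^ 6f = 8f ^ 6f = e0
byte 3: (f9 ^ ed) ^ 6d = 14 ^ 6d = 79
byte 4: (76 ^ f6) ^ 3a = 80 ^ 3a = ba
byte 5: (0e ^ 34) ^ 20 = 3a ^ 20 = 1a
byte 6: (8e ^ 6c) ^ 20 = e2 ^ 20 = c2
byte 7: (2d ^ 2c) ^ 61 = 01 ^ 61 = 60
byte 8: (33 ^ ef) ^ 64 = dc ^ 64 = b8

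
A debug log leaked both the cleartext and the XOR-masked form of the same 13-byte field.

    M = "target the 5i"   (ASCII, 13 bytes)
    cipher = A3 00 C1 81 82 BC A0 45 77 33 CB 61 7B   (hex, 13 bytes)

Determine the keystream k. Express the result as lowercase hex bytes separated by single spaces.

d7 61 b3 e6 e7 c8 80 31 1f 56 eb 54 12

Since cipher = M ⊕ k, XORing both sides with M gives k = M ⊕ cipher.
74 XOR a3 = d7
61 XOR 00 = 61
72 XOR c1 = b3
67 XOR 81 = e6
65 XOR 82 = e7
74 XOR bc = c8
20 XOR a0 = 80
74 XOR 45 = 31
68 XOR 77 = 1f
65 XOR 33 = 56
20 XOR cb = eb
35 XOR 61 = 54
69 XOR 7b = 12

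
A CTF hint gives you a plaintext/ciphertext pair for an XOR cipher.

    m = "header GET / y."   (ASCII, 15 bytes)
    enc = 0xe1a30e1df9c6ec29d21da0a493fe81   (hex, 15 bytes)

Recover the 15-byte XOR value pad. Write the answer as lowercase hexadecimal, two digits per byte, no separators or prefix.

89c66f799cb4cc6e9749808bb387af

Since enc = m ⊕ pad, XORing both sides with m gives pad = m ⊕ enc.
68 xor e1 = 89
65 xor a3 = c6
61 xor 0e = 6f
64 xor 1d = 79
65 xor f9 = 9c
72 xor c6 = b4
20 xor ec = cc
47 xor 29 = 6e
45 xor d2 = 97
54 xor 1d = 49
20 xor a0 = 80
2f xor a4 = 8b
20 xor 93 = b3
79 xor fe = 87
2e xor 81 = af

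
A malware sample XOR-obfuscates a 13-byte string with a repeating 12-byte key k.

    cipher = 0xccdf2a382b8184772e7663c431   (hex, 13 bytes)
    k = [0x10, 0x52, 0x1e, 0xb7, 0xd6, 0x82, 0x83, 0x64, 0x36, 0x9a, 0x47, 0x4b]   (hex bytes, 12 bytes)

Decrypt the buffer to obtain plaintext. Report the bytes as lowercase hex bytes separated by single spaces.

dc 8d 34 8f fd 03 07 13 18 ec 24 8f 21

The 12-byte key repeats, so the effective keystream is 10 52 1e b7 d6 82 83 64 36 9a 47 4b 10.
byte 0: 204 xor  16 = 220
byte 1: 223 xor  82 = 141
byte 2:  42 xor  30 =  52
byte 3:  56 xor 183 = 143
byte 4:  43 xor 214 = 253
byte 5: 129 xor 130 =   3
byte 6: 132 xor 131 =   7
byte 7: 119 xor 100 =  19
byte 8:  46 xor  54 =  24
byte 9: 118 xor 154 = 236
byte 10:  99 xor  71 =  36
byte 11: 196 xor  75 = 143
byte 12:  49 xor  16 =  33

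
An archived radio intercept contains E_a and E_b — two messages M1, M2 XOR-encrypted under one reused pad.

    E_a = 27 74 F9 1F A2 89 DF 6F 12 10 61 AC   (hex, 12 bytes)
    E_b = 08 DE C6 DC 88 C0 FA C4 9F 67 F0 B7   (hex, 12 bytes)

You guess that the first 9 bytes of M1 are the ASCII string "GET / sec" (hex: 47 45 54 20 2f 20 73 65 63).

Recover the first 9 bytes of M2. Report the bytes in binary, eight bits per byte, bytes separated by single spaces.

First, E_a ⊕ E_b = (M1 ⊕ K) ⊕ (M2 ⊕ K) = M1 ⊕ M2, so the key drops out. Then M2 = (M1 ⊕ M2) ⊕ M1 over the first 9 bytes.
byte 0: (27 XOR 08) XOR 47 = 2f XOR 47 = 68
byte 1: (74 XOR de) XOR 45 = aa XOR 45 = ef
byte 2: (f9 XOR c6) XOR 54 = 3f XOR 54 = 6b
byte 3: (1f XOR dc) XOR 20 = c3 XOR 20 = e3
byte 4: (a2 XOR 88) XOR 2f = 2a XOR 2f = 05
byte 5: (89 XOR c0) XOR 20 = 49 XOR 20 = 69
byte 6: (df XOR fa) XOR 73 = 25 XOR 73 = 56
byte 7: (6f XOR c4) XOR 65 = ab XOR 65 = ce
byte 8: (12 XOR 9f) XOR 63 = 8d XOR 63 = ee

01101000 11101111 01101011 11100011 00000101 01101001 01010110 11001110 11101110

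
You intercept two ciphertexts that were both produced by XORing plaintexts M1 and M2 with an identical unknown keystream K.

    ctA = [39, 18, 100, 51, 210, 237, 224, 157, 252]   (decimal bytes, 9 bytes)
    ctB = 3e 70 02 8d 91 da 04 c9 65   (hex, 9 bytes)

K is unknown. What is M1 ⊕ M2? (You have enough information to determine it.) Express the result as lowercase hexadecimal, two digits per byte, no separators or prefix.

ctA ⊕ ctB = (M1 ⊕ K) ⊕ (M2 ⊕ K) = M1 ⊕ M2 — the shared key cancels under XOR.
byte 0: 00100111 XOR 00111110 = 00011001
byte 1: 00010010 XOR 01110000 = 01100010
byte 2: 01100100 XOR 00000010 = 01100110
byte 3: 00110011 XOR 10001101 = 10111110
byte 4: 11010010 XOR 10010001 = 01000011
byte 5: 11101101 XOR 11011010 = 00110111
byte 6: 11100000 XOR 00000100 = 11100100
byte 7: 10011101 XOR 11001001 = 01010100
byte 8: 11111100 XOR 01100101 = 10011001

196266be4337e45499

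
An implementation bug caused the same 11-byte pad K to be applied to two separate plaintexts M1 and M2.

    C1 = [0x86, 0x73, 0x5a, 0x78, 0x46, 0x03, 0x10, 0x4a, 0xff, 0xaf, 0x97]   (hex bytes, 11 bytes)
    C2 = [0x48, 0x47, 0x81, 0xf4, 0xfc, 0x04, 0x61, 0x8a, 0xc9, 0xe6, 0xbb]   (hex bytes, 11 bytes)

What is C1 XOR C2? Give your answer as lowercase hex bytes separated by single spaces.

C1 ⊕ C2 = (M1 ⊕ K) ⊕ (M2 ⊕ K) = M1 ⊕ M2 — the shared key cancels under XOR.
byte 0: 134 XOR  72 = 206
byte 1: 115 XOR  71 =  52
byte 2:  90 XOR 129 = 219
byte 3: 120 XOR 244 = 140
byte 4:  70 XOR 252 = 186
byte 5:   3 XOR   4 =   7
byte 6:  16 XOR  97 = 113
byte 7:  74 XOR 138 = 192
byte 8: 255 XOR 201 =  54
byte 9: 175 XOR 230 =  73
byte 10: 151 XOR 187 =  44

ce 34 db 8c ba 07 71 c0 36 49 2c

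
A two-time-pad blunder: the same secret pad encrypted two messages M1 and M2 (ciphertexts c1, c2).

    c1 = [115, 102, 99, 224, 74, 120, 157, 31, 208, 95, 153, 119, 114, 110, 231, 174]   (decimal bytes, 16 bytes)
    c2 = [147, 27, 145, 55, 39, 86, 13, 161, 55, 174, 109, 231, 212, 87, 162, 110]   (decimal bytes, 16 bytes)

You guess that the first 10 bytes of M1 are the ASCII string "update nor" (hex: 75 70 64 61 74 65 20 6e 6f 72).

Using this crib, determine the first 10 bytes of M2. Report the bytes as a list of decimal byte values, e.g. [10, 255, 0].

First, c1 ⊕ c2 = (M1 ⊕ K) ⊕ (M2 ⊕ K) = M1 ⊕ M2, so the key drops out. Then M2 = (M1 ⊕ M2) ⊕ M1 over the first 10 bytes.
byte 0: (73 XOR 93) XOR 75 = e0 XOR 75 = 95
byte 1: (66 XOR 1b) XOR 70 = 7d XOR 70 = 0d
byte 2: (63 XOR 91) XOR 64 = f2 XOR 64 = 96
byte 3: (e0 XOR 37) XOR 61 = d7 XOR 61 = b6
byte 4: (4a XOR 27) XOR 74 = 6d XOR 74 = 19
byte 5: (78 XOR 56) XOR 65 = 2e XOR 65 = 4b
byte 6: (9d XOR 0d) XOR 20 = 90 XOR 20 = b0
byte 7: (1f XOR a1) XOR 6e = be XOR 6e = d0
byte 8: (d0 XOR 37) XOR 6f = e7 XOR 6f = 88
byte 9: (5f XOR ae) XOR 72 = f1 XOR 72 = 83

[149, 13, 150, 182, 25, 75, 176, 208, 136, 131]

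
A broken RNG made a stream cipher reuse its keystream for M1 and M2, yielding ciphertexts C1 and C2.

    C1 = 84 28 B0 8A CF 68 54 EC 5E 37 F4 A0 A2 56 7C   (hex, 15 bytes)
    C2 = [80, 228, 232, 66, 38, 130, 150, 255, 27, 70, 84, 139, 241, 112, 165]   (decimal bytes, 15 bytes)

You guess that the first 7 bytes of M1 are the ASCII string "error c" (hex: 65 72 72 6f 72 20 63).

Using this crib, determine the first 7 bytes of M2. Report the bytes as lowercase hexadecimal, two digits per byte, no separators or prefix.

First, C1 ⊕ C2 = (M1 ⊕ K) ⊕ (M2 ⊕ K) = M1 ⊕ M2, so the key drops out. Then M2 = (M1 ⊕ M2) ⊕ M1 over the first 7 bytes.
byte 0: (84 xor 50) xor 65 = d4 xor 65 = b1
byte 1: (28 xor e4) xor 72 = cc xor 72 = be
byte 2: (b0 xor e8) xor 72 = 58 xor 72 = 2a
byte 3: (8a xor 42) xor 6f = c8 xor 6f = a7
byte 4: (cf xor 26) xor 72 = e9 xor 72 = 9b
byte 5: (68 xor 82) xor 20 = ea xor 20 = ca
byte 6: (54 xor 96) xor 63 = c2 xor 63 = a1

b1be2aa79bcaa1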